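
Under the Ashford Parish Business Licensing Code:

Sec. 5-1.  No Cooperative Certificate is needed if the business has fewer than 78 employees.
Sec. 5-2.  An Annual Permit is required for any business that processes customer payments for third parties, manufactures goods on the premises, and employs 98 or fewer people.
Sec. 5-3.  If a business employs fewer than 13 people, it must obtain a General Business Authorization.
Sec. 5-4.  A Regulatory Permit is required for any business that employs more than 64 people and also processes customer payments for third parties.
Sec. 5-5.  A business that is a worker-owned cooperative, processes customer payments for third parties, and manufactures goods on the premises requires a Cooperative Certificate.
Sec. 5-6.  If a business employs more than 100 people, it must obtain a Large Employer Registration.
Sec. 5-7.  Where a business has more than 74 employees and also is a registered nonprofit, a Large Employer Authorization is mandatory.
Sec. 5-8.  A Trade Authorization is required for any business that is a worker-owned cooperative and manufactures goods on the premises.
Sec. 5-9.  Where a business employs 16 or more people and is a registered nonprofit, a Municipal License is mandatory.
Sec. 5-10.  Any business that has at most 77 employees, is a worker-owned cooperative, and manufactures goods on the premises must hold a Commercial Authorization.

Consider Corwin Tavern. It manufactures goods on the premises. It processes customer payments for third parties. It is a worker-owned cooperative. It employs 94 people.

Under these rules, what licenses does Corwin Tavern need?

Sec. 5-1. employees 94 ≥ 78 → Cooperative Certificate exemption does not apply.
Sec. 5-2. processes customer payments for third parties; manufactures goods on the premises; employees 94 ≤ 98 → Annual Permit required.
Sec. 5-3. employees 94 ≥ 13 → General Business Authorization not required.
Sec. 5-4. employees 94 > 64; processes customer payments for third parties → Regulatory Permit required.
Sec. 5-5. is a worker-owned cooperative; processes customer payments for third parties; manufactures goods on the premises → Cooperative Certificate required.
Sec. 5-6. employees 94 ≤ 100 → Large Employer Registration not required.
Sec. 5-7. employees 94 > 74; is a worker-owned cooperative (not: is a registered nonprofit) → Large Employer Authorization not required.
Sec. 5-8. is a worker-owned cooperative; manufactures goods on the premises → Trade Authorization required.
Sec. 5-9. employees 94 ≥ 16; is a worker-owned cooperative (not: is a registered nonprofit) → Municipal License not required.
Sec. 5-10. employees 94 > 77; is a worker-owned cooperative; manufactures goods on the premises → Commercial Authorization not required.

Annual Permit, Cooperative Certificate, Regulatory Permit, Trade Authorization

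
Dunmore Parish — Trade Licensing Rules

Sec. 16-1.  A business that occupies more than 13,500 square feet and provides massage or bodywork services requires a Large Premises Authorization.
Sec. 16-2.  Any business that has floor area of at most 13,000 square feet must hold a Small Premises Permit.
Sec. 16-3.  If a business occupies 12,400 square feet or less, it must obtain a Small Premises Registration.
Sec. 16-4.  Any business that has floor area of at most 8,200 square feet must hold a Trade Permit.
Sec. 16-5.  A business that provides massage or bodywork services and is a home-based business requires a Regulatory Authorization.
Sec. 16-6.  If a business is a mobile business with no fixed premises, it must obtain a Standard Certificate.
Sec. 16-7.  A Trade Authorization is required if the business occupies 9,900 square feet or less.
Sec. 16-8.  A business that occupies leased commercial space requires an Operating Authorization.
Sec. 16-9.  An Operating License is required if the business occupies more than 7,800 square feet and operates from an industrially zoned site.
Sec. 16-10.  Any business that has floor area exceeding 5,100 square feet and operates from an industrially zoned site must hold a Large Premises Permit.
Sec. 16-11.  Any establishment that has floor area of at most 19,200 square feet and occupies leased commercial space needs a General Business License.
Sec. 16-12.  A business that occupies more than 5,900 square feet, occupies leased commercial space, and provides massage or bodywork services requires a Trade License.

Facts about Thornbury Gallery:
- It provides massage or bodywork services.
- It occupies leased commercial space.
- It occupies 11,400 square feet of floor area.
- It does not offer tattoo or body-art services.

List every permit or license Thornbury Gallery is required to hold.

Sec. 16-1. floor area 11,400 square feet ≤ 13,500 square feet; provides massage or bodywork services → Large Premises Authorization not required.
Sec. 16-2. floor area 11,400 square feet ≤ 13,000 square feet → Small Premises Permit required.
Sec. 16-3. floor area 11,400 square feet ≤ 12,400 square feet → Small Premises Registration required.
Sec. 16-4. floor area 11,400 square feet > 8,200 square feet → Trade Permit not required.
Sec. 16-5. provides massage or bodywork services; occupies leased commercial space (not: is a home-based business) → Regulatory Authorization not required.
Sec. 16-6. occupies leased commercial space (not: is a mobile business with no fixed premises) → Standard Certificate not required.
Sec. 16-7. floor area 11,400 square feet > 9,900 square feet → Trade Authorization not required.
Sec. 16-8. occupies leased commercial space → Operating Authorization required.
Sec. 16-9. floor area 11,400 square feet > 7,800 square feet; occupies leased commercial space (not: operates from an industrially zoned site) → Operating License not required.
Sec. 16-10. floor area 11,400 square feet > 5,100 square feet; occupies leased commercial space (not: operates from an industrially zoned site) → Large Premises Permit not required.
Sec. 16-11. floor area 11,400 square feet ≤ 19,200 square feet; occupies leased commercial space → General Business License required.
Sec. 16-12. floor area 11,400 square feet > 5,900 square feet; occupies leased commercial space; provides massage or bodywork services → Trade License required.

General Business License, Operating Authorization, Small Premises Permit, Small Premises Registration, Trade License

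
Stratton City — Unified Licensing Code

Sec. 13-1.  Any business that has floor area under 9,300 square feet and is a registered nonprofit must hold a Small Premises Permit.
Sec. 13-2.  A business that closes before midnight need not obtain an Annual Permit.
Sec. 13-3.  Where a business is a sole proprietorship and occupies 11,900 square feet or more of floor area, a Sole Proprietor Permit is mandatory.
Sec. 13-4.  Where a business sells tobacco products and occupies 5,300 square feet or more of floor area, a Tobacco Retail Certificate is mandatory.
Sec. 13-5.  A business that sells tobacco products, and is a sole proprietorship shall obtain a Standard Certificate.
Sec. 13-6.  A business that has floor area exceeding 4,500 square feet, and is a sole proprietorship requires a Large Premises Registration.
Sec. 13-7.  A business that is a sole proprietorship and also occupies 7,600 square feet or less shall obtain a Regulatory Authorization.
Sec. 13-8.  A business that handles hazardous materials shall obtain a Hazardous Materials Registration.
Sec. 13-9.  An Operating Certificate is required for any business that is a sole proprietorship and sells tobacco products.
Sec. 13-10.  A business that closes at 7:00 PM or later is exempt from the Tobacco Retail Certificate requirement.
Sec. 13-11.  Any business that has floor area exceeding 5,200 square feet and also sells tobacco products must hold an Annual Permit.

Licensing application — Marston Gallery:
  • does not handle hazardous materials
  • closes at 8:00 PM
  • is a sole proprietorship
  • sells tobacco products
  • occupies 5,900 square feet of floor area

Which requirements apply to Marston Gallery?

Sec. 13-1. floor area 5,900 square feet < 9,300 square feet; is a sole proprietorship (not: is a registered nonprofit) → Small Premises Permit not required.
Sec. 13-2. closes 8:00 PM, at/before midnight → exempt from Annual Permit.
Sec. 13-3. is a sole proprietorship; floor area 5,900 square feet < 11,900 square feet → Sole Proprietor Permit not required.
Sec. 13-4. sells tobacco products; floor area 5,900 square feet ≥ 5,300 square feet → Tobacco Retail Certificate required.
Sec. 13-5. sells tobacco products; is a sole proprietorship → Standard Certificate required.
Sec. 13-6. floor area 5,900 square feet > 4,500 square feet; is a sole proprietorship → Large Premises Registration required.
Sec. 13-7. is a sole proprietorship; floor area 5,900 square feet ≤ 7,600 square feet → Regulatory Authorization required.
Sec. 13-8. does not handle hazardous materials → Hazardous Materials Registration not required.
Sec. 13-9. is a sole proprietorship; sells tobacco products → Operating Certificate required.
Sec. 13-10. closes 8:00 PM, after 7:00 PM → exempt from Tobacco Retail Certificate.
Sec. 13-11. floor area 5,900 square feet > 5,200 square feet; sells tobacco products → Annual Permit required.

Large Premises Registration, Operating Certificate, Regulatory Authorization, Standard Certificate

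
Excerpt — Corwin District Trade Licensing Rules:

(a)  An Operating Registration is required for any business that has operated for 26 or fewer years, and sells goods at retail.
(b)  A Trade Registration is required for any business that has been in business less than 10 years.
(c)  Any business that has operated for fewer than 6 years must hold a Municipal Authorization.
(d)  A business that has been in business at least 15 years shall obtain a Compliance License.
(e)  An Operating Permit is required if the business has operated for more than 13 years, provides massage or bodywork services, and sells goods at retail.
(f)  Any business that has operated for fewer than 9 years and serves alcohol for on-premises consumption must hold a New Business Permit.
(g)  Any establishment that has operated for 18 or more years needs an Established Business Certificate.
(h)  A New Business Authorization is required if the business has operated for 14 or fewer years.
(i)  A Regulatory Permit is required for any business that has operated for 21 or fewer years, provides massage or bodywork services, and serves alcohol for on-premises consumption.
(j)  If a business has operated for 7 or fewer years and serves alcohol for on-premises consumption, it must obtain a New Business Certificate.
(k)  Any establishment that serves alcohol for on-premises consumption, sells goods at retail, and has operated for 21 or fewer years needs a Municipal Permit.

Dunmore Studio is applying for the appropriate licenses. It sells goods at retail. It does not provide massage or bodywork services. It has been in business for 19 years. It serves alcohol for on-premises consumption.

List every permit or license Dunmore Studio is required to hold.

(a) years in business 19 ≤ 26; sells goods at retail → Operating Registration required.
(b) years in business 19 ≥ 10 → Trade Registration not required.
(c) years in business 19 ≥ 6 → Municipal Authorization not required.
(d) years in business 19 ≥ 15 → Compliance License required.
(e) years in business 19 > 13; does not provide massage or bodywork services; sells goods at retail → Operating Permit not required.
(f) years in business 19 ≥ 9; serves alcohol for on-premises consumption → New Business Permit not required.
(g) years in business 19 ≥ 18 → Established Business Certificate required.
(h) years in business 19 > 14 → New Business Authorization not required.
(i) years in business 19 ≤ 21; does not provide massage or bodywork services; serves alcohol for on-premises consumption → Regulatory Permit not required.
(j) years in business 19 > 7; serves alcohol for on-premises consumption → New Business Certificate not required.
(k) serves alcohol for on-premises consumption; sells goods at retail; years in business 19 ≤ 21 → Municipal Permit required.

Compliance License, Established Business Certificate, Municipal Permit, Operating Registration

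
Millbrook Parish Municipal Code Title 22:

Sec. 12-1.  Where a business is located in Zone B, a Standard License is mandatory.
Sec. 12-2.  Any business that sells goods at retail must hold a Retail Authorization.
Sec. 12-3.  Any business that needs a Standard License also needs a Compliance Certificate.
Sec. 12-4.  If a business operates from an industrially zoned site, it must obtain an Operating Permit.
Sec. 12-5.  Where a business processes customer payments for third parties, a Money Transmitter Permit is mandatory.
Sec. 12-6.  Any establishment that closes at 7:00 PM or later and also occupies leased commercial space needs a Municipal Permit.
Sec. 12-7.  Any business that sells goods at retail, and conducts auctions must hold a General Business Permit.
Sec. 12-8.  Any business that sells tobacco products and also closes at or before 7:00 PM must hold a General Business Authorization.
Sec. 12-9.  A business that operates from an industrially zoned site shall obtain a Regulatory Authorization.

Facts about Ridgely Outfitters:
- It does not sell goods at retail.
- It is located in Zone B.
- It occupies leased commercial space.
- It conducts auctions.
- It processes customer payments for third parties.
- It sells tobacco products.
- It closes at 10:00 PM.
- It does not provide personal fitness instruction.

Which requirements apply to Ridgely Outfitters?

Compliance Certificate, Money Transmitter Permit, Municipal Permit, Standard License

Sec. 12-1. is located in Zone B → Standard License required.
Sec. 12-2. does not sell goods at retail → Retail Authorization not required.
Sec. 12-3. Standard License is required → Compliance Certificate also required.
Sec. 12-4. occupies leased commercial space (not: operates from an industrially zoned site) → Operating Permit not required.
Sec. 12-5. processes customer payments for third parties → Money Transmitter Permit required.
Sec. 12-6. closes 10:00 PM, after 7:00 PM; occupies leased commercial space → Municipal Permit required.
Sec. 12-7. does not sell goods at retail; conducts auctions → General Business Permit not required.
Sec. 12-8. sells tobacco products; closes 10:00 PM, after 7:00 PM → General Business Authorization not required.
Sec. 12-9. occupies leased commercial space (not: operates from an industrially zoned site) → Regulatory Authorization not required.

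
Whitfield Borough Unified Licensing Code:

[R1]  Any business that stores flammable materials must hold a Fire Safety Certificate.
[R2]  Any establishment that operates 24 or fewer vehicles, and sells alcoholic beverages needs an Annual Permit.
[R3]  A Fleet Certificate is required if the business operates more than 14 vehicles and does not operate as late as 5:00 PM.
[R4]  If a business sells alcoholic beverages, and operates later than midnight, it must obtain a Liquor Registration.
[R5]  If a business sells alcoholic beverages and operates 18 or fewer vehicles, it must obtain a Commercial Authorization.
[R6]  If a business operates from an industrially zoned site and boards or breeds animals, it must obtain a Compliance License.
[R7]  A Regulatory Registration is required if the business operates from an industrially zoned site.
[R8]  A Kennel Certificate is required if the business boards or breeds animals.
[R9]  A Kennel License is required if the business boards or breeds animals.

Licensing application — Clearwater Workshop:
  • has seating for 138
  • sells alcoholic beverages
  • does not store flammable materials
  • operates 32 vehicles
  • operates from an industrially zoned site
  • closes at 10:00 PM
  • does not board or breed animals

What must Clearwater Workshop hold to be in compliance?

[R1] does not store flammable materials → Fire Safety Certificate not required.
[R2] vehicles 32 > 24; sells alcoholic beverages → Annual Permit not required.
[R3] vehicles 32 > 14; closes 10:00 PM, after 5:00 PM → Fleet Certificate not required.
[R4] sells alcoholic beverages; closes 10:00 PM, at/before midnight → Liquor Registration not required.
[R5] sells alcoholic beverages; vehicles 32 > 18 → Commercial Authorization not required.
[R6] operates from an industrially zoned site; does not board or breed animals → Compliance License not required.
[R7] operates from an industrially zoned site → Regulatory Registration required.
[R8] does not board or breed animals → Kennel Certificate not required.
[R9] does not board or breed animals → Kennel License not required.

Regulatory Registration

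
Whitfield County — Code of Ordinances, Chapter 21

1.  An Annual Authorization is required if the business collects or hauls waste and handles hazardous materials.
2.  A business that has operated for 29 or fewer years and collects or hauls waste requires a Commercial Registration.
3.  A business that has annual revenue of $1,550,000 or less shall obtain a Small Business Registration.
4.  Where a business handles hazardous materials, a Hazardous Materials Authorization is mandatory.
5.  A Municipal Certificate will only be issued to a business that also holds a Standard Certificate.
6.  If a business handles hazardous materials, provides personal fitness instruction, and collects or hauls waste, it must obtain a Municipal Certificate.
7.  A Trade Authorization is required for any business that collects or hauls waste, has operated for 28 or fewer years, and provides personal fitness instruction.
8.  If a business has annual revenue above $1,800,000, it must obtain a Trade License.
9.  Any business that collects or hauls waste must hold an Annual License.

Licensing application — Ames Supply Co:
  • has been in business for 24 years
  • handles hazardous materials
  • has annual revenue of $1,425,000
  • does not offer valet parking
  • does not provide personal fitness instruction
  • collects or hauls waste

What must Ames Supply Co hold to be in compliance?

Annual Authorization, Annual License, Commercial Registration, Hazardous Materials Authorization, Small Business Registration

1. collects or hauls waste; handles hazardous materials → Annual Authorization required.
2. years in business 24 ≤ 29; collects or hauls waste → Commercial Registration required.
3. revenue $1,425,000 ≤ $1,550,000 → Small Business Registration required.
4. handles hazardous materials → Hazardous Materials Authorization required.
5. Municipal Certificate is not required → no effect.
6. handles hazardous materials; does not provide personal fitness instruction; collects or hauls waste → Municipal Certificate not required.
7. collects or hauls waste; years in business 24 ≤ 28; does not provide personal fitness instruction → Trade Authorization not required.
8. revenue $1,425,000 ≤ $1,800,000 → Trade License not required.
9. collects or hauls waste → Annual License required.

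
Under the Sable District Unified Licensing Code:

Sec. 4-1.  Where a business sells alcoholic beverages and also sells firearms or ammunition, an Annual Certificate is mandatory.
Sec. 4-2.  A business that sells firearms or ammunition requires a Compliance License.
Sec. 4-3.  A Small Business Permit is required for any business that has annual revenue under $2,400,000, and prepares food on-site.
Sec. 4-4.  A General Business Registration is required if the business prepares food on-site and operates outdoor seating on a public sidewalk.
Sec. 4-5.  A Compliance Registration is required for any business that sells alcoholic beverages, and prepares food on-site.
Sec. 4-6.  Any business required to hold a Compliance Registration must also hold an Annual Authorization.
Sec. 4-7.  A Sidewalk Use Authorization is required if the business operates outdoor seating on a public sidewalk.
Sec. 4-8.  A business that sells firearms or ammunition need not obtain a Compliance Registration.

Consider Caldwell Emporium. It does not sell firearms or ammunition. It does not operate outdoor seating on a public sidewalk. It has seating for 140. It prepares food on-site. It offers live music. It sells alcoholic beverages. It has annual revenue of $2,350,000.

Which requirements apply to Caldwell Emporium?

Annual Authorization, Compliance Registration, Small Business Permit

Sec. 4-1. sells alcoholic beverages; does not sell firearms or ammunition → Annual Certificate not required.
Sec. 4-2. does not sell firearms or ammunition → Compliance License not required.
Sec. 4-3. revenue $2,350,000 < $2,400,000; prepares food on-site → Small Business Permit required.
Sec. 4-4. prepares food on-site; does not operate outdoor seating on a public sidewalk → General Business Registration not required.
Sec. 4-5. sells alcoholic beverages; prepares food on-site → Compliance Registration required.
Sec. 4-6. Compliance Registration is required → Annual Authorization also required.
Sec. 4-7. does not operate outdoor seating on a public sidewalk → Sidewalk Use Authorization not required.
Sec. 4-8. does not sell firearms or ammunition → Compliance Registration exemption does not apply.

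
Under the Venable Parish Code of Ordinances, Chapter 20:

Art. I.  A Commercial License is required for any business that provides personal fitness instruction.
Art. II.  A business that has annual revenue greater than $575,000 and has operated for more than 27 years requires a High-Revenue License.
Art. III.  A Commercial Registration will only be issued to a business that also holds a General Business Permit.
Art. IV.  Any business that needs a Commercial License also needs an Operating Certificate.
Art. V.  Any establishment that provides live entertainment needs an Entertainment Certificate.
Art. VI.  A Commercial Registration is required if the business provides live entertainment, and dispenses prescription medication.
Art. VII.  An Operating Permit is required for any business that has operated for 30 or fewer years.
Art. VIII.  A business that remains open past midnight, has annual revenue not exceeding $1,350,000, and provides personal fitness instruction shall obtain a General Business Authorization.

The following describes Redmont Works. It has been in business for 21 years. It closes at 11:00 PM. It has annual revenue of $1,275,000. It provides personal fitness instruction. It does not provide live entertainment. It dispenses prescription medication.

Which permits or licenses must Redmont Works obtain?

Commercial License, Operating Certificate, Operating Permit

Art. I. provides personal fitness instruction → Commercial License required.
Art. II. revenue $1,275,000 > $575,000; years in business 21 ≤ 27 → High-Revenue License not required.
Art. III. Commercial Registration is not required → no effect.
Art. IV. Commercial License is required → Operating Certificate also required.
Art. V. does not provide live entertainment → Entertainment Certificate not required.
Art. VI. does not provide live entertainment; dispenses prescription medication → Commercial Registration not required.
Art. VII. years in business 21 ≤ 30 → Operating Permit required.
Art. VIII. closes 11:00 PM, at/before midnight; revenue $1,275,000 ≤ $1,350,000; provides personal fitness instruction → General Business Authorization not required.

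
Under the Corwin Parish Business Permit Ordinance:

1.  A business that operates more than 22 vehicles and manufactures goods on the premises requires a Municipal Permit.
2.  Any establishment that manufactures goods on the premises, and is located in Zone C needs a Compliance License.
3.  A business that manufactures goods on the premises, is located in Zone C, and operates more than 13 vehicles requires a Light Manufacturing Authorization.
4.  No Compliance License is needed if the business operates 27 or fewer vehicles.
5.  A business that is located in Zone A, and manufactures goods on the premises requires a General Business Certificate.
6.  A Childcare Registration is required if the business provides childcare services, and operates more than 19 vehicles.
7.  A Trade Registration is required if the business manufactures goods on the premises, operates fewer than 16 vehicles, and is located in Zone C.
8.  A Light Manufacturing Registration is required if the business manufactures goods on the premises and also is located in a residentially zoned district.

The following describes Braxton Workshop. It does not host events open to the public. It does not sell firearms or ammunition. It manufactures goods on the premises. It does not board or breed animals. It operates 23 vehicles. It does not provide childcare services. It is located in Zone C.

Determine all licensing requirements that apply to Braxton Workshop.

1. vehicles 23 > 22; manufactures goods on the premises → Municipal Permit required.
2. manufactures goods on the premises; is located in Zone C → Compliance License required.
3. manufactures goods on the premises; is located in Zone C; vehicles 23 > 13 → Light Manufacturing Authorization required.
4. vehicles 23 ≤ 27 → exempt from Compliance License.
5. is located in Zone C (not: is located in Zone A); manufactures goods on the premises → General Business Certificate not required.
6. does not provide childcare services; vehicles 23 > 19 → Childcare Registration not required.
7. manufactures goods on the premises; vehicles 23 ≥ 16; is located in Zone C → Trade Registration not required.
8. manufactures goods on the premises; is located in Zone C (not: is located in a residentially zoned district) → Light Manufacturing Registration not required.

Light Manufacturing Authorization, Municipal Permit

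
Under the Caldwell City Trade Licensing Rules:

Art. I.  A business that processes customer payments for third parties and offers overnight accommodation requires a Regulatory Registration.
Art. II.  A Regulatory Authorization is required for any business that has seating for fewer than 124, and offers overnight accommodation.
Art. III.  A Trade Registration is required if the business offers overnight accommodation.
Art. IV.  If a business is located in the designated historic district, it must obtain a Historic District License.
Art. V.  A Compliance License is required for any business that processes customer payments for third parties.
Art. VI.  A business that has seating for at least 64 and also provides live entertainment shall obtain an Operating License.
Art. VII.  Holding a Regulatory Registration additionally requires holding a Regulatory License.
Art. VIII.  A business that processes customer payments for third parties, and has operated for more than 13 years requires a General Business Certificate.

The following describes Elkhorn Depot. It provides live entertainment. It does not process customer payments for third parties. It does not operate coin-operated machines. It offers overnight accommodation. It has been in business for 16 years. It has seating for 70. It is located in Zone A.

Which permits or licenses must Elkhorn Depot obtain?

Operating License, Regulatory Authorization, Trade Registration

Art. I. does not process customer payments for third parties; offers overnight accommodation → Regulatory Registration not required.
Art. II. seating 70 < 124; offers overnight accommodation → Regulatory Authorization required.
Art. III. offers overnight accommodation → Trade Registration required.
Art. IV. is located in Zone A (not: is located in the designated historic district) → Historic District License not required.
Art. V. does not process customer payments for third parties → Compliance License not required.
Art. VI. seating 70 ≥ 64; provides live entertainment → Operating License required.
Art. VII. Regulatory Registration is not required → no effect.
Art. VIII. does not process customer payments for third parties; years in business 16 > 13 → General Business Certificate not required.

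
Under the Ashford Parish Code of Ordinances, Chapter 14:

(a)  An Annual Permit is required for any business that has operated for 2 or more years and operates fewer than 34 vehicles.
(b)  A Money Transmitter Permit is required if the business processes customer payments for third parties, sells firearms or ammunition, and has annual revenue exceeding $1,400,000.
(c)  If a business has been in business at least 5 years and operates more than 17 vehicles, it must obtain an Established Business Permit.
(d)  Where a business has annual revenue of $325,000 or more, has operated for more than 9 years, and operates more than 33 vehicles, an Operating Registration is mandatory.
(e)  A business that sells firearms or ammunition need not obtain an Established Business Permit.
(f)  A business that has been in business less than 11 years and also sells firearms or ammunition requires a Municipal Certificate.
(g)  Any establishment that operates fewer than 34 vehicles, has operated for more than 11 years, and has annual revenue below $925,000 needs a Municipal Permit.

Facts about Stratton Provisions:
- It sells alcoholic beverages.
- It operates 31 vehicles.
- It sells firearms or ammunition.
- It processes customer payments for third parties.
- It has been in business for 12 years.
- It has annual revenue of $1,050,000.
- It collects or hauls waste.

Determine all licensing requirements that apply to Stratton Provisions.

(a) years in business 12 ≥ 2; vehicles 31 < 34 → Annual Permit required.
(b) processes customer payments for third parties; sells firearms or ammunition; revenue $1,050,000 ≤ $1,400,000 → Money Transmitter Permit not required.
(c) years in business 12 ≥ 5; vehicles 31 > 17 → Established Business Permit required.
(d) revenue $1,050,000 ≥ $325,000; years in business 12 > 9; vehicles 31 ≤ 33 → Operating Registration not required.
(e) sells firearms or ammunition → exempt from Established Business Permit.
(f) years in business 12 ≥ 11; sells firearms or ammunition → Municipal Certificate not required.
(g) vehicles 31 < 34; years in business 12 > 11; revenue $1,050,000 ≥ $925,000 → Municipal Permit not required.

Annual Permit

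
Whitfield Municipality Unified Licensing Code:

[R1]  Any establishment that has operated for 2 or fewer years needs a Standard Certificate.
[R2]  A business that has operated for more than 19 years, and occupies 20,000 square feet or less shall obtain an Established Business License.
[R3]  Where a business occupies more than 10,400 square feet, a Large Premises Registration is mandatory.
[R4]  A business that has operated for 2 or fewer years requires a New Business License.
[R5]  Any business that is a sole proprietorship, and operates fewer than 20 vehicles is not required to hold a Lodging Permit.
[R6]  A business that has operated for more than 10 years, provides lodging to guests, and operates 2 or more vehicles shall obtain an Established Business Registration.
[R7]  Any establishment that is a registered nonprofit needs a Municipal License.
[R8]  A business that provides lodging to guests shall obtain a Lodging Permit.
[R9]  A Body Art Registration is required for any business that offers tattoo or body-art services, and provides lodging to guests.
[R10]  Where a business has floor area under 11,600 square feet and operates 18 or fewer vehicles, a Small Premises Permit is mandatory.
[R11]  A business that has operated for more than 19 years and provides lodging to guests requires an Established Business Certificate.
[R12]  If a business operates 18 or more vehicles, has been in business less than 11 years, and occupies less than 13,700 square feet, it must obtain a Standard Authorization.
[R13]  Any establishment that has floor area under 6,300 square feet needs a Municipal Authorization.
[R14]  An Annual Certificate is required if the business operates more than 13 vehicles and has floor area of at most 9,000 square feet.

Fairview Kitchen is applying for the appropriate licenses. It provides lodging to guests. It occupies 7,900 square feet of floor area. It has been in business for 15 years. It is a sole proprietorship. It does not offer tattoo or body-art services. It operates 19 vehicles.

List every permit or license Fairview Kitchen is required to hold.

[R1] years in business 15 > 2 → Standard Certificate not required.
[R2] years in business 15 ≤ 19; floor area 7,900 square feet ≤ 20,000 square feet → Established Business License not required.
[R3] floor area 7,900 square feet ≤ 10,400 square feet → Large Premises Registration not required.
[R4] years in business 15 > 2 → New Business License not required.
[R5] is a sole proprietorship; vehicles 19 < 20 → exempt from Lodging Permit.
[R6] years in business 15 > 10; provides lodging to guests; vehicles 19 ≥ 2 → Established Business Registration required.
[R7] is a sole proprietorship (not: is a registered nonprofit) → Municipal License not required.
[R8] provides lodging to guests → Lodging Permit required.
[R9] does not offer tattoo or body-art services; provides lodging to guests → Body Art Registration not required.
[R10] floor area 7,900 square feet < 11,600 square feet; vehicles 19 > 18 → Small Premises Permit not required.
[R11] years in business 15 ≤ 19; provides lodging to guests → Established Business Certificate not required.
[R12] vehicles 19 ≥ 18; years in business 15 ≥ 11; floor area 7,900 square feet < 13,700 square feet → Standard Authorization not required.
[R13] floor area 7,900 square feet ≥ 6,300 square feet → Municipal Authorization not required.
[R14] vehicles 19 > 13; floor area 7,900 square feet ≤ 9,000 square feet → Annual Certificate required.

Annual Certificate, Established Business Registration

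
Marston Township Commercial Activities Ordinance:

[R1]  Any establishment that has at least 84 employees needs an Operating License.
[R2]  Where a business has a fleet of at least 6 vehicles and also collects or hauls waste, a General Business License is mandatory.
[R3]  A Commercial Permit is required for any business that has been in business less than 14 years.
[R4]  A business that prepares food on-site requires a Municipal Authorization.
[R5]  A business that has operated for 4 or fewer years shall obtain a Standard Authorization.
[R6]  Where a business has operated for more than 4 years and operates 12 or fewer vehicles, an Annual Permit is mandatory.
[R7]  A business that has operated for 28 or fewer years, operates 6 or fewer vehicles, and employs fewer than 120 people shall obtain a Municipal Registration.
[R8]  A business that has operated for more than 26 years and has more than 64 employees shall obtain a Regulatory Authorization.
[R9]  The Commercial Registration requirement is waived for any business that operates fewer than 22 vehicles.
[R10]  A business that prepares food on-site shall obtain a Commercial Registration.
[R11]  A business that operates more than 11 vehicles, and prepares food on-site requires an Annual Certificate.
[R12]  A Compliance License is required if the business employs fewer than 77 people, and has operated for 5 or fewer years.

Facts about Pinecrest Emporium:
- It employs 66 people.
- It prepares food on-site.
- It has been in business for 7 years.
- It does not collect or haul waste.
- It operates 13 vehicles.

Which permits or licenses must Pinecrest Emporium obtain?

Annual Certificate, Commercial Permit, Municipal Authorization

[R1] employees 66 < 84 → Operating License not required.
[R2] vehicles 13 ≥ 6; does not collect or haul waste → General Business License not required.
[R3] years in business 7 < 14 → Commercial Permit required.
[R4] prepares food on-site → Municipal Authorization required.
[R5] years in business 7 > 4 → Standard Authorization not required.
[R6] years in business 7 > 4; vehicles 13 > 12 → Annual Permit not required.
[R7] years in business 7 ≤ 28; vehicles 13 > 6; employees 66 < 120 → Municipal Registration not required.
[R8] years in business 7 ≤ 26; employees 66 > 64 → Regulatory Authorization not required.
[R9] vehicles 13 < 22 → exempt from Commercial Registration.
[R10] prepares food on-site → Commercial Registration required.
[R11] vehicles 13 > 11; prepares food on-site → Annual Certificate required.
[R12] employees 66 < 77; years in business 7 > 5 → Compliance License not required.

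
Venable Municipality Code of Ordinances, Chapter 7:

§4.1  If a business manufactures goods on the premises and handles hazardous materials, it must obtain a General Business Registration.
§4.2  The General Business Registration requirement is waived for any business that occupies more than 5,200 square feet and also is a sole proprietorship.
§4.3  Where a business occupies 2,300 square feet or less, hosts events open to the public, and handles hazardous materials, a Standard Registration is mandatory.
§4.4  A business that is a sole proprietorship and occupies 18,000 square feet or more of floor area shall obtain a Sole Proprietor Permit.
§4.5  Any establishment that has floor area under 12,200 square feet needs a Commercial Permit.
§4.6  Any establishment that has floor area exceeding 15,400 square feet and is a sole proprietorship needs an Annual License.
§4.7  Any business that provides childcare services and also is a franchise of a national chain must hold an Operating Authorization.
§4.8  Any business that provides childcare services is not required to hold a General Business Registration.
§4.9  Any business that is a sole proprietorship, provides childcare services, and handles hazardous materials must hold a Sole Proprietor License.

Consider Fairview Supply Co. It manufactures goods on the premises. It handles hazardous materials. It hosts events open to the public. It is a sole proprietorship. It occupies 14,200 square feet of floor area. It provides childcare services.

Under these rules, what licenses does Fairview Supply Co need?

Sole Proprietor License

§4.1 manufactures goods on the premises; handles hazardous materials → General Business Registration required.
§4.2 floor area 14,200 square feet > 5,200 square feet; is a sole proprietorship → exempt from General Business Registration.
§4.3 floor area 14,200 square feet > 2,300 square feet; hosts events open to the public; handles hazardous materials → Standard Registration not required.
§4.4 is a sole proprietorship; floor area 14,200 square feet < 18,000 square feet → Sole Proprietor Permit not required.
§4.5 floor area 14,200 square feet ≥ 12,200 square feet → Commercial Permit not required.
§4.6 floor area 14,200 square feet ≤ 15,400 square feet; is a sole proprietorship → Annual License not required.
§4.7 provides childcare services; is a sole proprietorship (not: is a franchise of a national chain) → Operating Authorization not required.
§4.8 provides childcare services → exempt from General Business Registration.
§4.9 is a sole proprietorship; provides childcare services; handles hazardous materials → Sole Proprietor License required.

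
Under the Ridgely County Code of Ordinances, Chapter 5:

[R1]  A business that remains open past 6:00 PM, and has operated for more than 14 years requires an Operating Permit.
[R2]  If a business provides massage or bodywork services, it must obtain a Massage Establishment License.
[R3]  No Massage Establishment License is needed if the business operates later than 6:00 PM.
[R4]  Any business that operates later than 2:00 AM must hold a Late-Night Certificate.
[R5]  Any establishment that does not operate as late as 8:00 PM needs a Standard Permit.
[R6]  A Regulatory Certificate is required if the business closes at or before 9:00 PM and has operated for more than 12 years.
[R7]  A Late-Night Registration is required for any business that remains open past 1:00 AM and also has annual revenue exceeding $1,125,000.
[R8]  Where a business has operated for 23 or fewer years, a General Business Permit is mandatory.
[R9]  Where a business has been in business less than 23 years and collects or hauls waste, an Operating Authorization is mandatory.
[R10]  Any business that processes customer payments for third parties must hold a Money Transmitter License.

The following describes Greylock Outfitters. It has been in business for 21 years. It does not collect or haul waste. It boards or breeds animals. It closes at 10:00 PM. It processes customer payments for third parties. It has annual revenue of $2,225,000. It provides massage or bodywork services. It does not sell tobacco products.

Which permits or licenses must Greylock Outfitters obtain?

[R1] closes 10:00 PM, after 6:00 PM; years in business 21 > 14 → Operating Permit required.
[R2] provides massage or bodywork services → Massage Establishment License required.
[R3] closes 10:00 PM, after 6:00 PM → exempt from Massage Establishment License.
[R4] closes 10:00 PM, at/before 2:00 AM → Late-Night Certificate not required.
[R5] closes 10:00 PM, after 8:00 PM → Standard Permit not required.
[R6] closes 10:00 PM, after 9:00 PM; years in business 21 > 12 → Regulatory Certificate not required.
[R7] closes 10:00 PM, at/before 1:00 AM; revenue $2,225,000 > $1,125,000 → Late-Night Registration not required.
[R8] years in business 21 ≤ 23 → General Business Permit required.
[R9] years in business 21 < 23; does not collect or haul waste → Operating Authorization not required.
[R10] processes customer payments for third parties → Money Transmitter License required.

General Business Permit, Money Transmitter License, Operating Permit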